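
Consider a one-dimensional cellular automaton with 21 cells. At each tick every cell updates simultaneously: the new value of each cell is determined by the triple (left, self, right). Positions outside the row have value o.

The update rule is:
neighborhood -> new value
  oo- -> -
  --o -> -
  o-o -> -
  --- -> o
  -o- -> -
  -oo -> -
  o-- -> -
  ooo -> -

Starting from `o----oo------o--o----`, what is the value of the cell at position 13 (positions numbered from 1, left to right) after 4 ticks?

--oo----oooo------oo-
-----oo------oooo----
-ooo----oooo------oo-
-----oo------oooo----
position 13 holds -

-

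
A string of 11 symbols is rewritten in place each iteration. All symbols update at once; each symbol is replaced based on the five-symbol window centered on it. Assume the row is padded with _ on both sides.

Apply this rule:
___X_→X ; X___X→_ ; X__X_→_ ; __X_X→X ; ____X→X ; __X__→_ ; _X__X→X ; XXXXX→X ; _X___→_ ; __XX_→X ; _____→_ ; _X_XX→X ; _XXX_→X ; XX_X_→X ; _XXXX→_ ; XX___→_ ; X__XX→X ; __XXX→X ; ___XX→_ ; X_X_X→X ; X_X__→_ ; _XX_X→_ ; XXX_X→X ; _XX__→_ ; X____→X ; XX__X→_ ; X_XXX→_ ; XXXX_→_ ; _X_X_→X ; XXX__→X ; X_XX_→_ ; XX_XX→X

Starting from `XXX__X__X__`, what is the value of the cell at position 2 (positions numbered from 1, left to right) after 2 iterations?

XXX___X___X
XXX__X___X_
position 2 holds X

X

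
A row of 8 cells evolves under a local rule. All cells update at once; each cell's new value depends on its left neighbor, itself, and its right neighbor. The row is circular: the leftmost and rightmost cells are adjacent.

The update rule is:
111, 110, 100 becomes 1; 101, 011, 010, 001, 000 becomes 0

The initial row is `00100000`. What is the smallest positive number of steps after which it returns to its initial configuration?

00010000
00001000
00000100
00000010
00000001
10000000
01000000
00100000

8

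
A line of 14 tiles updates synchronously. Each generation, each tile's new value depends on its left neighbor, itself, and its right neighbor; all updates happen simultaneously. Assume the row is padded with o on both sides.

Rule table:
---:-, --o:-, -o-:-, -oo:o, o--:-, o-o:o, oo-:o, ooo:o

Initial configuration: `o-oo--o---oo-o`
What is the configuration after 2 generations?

oooo------oooo
oooo------oooo

oooo------oooo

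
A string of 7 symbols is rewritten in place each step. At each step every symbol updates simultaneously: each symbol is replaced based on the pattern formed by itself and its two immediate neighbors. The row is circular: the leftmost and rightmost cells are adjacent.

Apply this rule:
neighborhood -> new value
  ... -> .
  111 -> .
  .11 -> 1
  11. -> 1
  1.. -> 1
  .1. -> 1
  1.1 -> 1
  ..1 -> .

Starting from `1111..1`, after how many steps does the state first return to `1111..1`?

...11.1
1..1111
11.1...
11111..
1...11.
11..111
.11.1..
.11111.
.1...11
111..11
..11.1.
..11111
1.1...1
1111..1

14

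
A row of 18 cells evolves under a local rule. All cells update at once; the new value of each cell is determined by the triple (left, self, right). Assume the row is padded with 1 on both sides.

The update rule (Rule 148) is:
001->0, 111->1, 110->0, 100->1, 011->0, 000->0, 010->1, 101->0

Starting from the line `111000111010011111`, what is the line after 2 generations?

110100010011001111
100110011000100111

100110011000100111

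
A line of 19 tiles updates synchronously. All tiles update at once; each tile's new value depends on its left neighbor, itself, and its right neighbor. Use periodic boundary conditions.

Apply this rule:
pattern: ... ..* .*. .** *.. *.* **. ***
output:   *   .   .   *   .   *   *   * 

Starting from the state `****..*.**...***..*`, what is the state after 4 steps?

****************..*

****...***.*.***..*
****.*.****.****..*
*****.**********..*
****************..*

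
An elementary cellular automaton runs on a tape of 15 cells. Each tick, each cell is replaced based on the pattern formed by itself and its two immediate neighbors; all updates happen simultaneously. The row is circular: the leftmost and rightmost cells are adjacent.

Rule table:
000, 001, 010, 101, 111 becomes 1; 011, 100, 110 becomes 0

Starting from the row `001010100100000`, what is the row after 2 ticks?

tick 1: 111111101101111
tick 2: 111111010010111

111111010010111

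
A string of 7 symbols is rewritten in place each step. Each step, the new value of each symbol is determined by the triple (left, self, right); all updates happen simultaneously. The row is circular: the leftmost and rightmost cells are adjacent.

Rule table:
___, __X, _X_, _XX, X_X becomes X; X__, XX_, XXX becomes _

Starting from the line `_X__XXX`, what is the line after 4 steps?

XX_XX__
X_XX__X
_XX__XX
XX__XX_

XX__XX_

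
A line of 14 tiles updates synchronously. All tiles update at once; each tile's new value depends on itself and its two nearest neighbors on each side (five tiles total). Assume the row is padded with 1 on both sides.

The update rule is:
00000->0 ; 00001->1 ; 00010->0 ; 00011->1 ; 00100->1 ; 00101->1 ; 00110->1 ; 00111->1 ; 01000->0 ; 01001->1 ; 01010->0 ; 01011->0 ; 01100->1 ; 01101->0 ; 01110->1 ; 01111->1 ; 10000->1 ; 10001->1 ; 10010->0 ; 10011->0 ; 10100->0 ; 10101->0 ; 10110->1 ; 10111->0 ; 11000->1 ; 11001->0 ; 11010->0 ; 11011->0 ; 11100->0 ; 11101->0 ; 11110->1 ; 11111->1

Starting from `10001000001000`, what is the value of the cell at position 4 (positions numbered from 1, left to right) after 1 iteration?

01101010101011
position 4 holds 0

0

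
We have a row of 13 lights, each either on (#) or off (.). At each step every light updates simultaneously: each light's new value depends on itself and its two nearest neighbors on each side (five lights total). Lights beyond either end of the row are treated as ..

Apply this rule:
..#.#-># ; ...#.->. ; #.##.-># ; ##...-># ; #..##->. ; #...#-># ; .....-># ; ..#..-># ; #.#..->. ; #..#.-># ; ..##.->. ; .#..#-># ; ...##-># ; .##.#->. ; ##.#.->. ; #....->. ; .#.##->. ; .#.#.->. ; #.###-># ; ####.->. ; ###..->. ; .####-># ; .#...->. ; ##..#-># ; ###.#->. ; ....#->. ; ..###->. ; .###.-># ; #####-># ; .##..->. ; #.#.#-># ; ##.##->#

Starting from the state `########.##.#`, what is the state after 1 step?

.#####..##...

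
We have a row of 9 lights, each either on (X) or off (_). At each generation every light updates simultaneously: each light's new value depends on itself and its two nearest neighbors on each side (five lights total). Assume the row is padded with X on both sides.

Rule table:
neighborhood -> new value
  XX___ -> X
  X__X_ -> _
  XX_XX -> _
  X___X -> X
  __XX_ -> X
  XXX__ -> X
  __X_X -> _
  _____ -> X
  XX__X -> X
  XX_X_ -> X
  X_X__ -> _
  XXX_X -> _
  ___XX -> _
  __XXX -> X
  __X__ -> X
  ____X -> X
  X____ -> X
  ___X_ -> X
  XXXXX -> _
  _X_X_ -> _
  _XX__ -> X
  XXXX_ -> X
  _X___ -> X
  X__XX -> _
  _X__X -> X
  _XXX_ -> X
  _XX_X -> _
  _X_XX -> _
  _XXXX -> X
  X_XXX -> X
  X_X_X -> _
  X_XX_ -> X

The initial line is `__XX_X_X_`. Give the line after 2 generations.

X_X_X____
_X___XXX_

_X___XXX_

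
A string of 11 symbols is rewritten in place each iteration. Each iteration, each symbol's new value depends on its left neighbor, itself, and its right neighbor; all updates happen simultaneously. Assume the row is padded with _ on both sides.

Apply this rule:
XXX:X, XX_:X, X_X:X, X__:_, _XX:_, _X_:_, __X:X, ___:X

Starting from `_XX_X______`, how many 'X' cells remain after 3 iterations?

7

X_XX__XXXXX
_X_X_X_XXXX
X_X_X_X_XXX
count of X: 7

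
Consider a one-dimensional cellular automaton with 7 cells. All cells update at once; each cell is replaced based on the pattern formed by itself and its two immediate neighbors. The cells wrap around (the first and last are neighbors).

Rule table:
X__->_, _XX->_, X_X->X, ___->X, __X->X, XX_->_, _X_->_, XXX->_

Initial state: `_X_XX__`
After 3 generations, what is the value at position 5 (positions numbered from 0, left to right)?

_

X_X___X
_X__XX_
X__X___
position 5 holds _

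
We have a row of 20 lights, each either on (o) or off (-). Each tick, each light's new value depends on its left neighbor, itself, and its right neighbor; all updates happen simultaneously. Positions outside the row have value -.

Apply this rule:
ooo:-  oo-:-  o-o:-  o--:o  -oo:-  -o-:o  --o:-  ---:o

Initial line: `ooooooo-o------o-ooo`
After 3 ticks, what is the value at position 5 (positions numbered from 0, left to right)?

-

--------oooooo-o----
ooooooo--------ooooo
-------ooooooo------
position 5 holds -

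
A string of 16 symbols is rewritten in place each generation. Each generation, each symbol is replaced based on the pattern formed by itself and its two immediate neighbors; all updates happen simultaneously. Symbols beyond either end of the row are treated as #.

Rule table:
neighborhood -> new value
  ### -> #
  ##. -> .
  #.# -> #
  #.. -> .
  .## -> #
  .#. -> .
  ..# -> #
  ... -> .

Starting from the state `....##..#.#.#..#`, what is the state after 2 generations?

..##..#.#.#..###

generation 1: ...##..#.#.#..##
generation 2: ..##..#.#.#..###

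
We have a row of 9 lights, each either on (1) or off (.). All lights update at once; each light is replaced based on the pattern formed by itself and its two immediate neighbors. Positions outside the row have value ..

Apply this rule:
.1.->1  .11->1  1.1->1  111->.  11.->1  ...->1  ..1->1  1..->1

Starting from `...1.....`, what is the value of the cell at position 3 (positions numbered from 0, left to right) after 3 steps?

111111111
1.......1
111111111
position 3 holds 1

1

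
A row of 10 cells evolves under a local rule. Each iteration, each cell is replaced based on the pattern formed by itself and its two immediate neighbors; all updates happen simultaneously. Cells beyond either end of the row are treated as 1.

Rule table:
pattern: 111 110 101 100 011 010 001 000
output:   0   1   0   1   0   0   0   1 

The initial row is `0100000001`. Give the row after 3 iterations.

1111110010

0011111100
1000000110
1111110010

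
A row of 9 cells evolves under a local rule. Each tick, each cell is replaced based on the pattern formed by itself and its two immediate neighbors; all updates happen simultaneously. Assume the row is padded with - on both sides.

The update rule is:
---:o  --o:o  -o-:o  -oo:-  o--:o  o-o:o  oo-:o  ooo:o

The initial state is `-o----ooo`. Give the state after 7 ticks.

oo-oo-ooo

oooooo-oo
-oooooo-o
o-ooooooo
oo-oooooo
-oo-ooooo
o-oo-oooo
oo-oo-ooo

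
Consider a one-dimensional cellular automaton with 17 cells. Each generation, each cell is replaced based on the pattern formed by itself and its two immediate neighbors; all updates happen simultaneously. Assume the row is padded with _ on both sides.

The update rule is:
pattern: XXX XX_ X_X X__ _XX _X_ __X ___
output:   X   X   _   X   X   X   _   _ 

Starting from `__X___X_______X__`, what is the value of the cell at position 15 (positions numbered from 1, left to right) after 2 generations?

X

generation 1: __XX__XX______XX_
generation 2: __XXX_XXX_____XXX
position 15 holds X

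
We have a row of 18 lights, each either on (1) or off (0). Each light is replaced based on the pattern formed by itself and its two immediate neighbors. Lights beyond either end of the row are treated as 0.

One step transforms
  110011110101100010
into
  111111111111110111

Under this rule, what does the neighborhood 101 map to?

1

At position 8 the neighborhood is 101; the next row has 1 there.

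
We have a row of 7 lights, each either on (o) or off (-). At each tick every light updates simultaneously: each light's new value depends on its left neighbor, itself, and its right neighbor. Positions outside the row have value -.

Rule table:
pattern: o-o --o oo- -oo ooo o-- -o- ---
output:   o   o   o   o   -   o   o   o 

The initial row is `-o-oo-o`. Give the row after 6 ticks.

ooooooo
o-----o
ooooooo  (repeats tick 1; period 2)
tick 6: o-----o

o-----o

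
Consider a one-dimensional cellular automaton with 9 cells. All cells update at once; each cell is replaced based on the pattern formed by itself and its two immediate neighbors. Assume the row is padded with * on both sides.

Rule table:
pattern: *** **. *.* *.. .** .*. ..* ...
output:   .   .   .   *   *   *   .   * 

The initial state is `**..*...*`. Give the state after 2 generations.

..*.***.*
*.*.*...*

*.*.*...*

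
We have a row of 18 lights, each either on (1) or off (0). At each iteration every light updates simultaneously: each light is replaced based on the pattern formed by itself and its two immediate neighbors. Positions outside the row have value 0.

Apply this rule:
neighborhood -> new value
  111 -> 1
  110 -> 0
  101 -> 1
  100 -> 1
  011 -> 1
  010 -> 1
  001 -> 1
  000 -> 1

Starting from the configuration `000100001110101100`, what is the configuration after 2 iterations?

111111111101111011
111111111011110110

111111111011110110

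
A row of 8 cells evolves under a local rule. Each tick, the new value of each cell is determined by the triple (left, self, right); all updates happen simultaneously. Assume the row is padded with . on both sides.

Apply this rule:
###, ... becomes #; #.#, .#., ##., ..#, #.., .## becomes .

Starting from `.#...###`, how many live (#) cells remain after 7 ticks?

3

...#..#.
##......
...#####
##..###.
.....#..
####...#
.##..#..
count of #: 3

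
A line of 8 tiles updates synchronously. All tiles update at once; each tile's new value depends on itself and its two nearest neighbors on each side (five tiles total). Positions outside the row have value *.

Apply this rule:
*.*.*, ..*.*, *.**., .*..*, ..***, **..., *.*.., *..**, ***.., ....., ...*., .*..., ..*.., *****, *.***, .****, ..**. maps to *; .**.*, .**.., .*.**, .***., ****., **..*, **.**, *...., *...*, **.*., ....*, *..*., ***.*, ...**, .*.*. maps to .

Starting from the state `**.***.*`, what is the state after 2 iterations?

*.***..*

iteration 1: ...*...*
iteration 2: *.***..*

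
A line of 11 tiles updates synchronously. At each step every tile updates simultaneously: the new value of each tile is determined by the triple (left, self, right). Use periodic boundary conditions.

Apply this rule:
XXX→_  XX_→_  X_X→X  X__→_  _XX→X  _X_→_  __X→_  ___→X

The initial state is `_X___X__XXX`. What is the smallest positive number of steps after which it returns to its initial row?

11

X__X____X__
_____XX____
XXXX_X__XXX
____X___X__
XXX___X___X
____X___X_X
_XX___X__X_
_X__X______
______XXXXX
_XXXX_X____
_X___X__XXX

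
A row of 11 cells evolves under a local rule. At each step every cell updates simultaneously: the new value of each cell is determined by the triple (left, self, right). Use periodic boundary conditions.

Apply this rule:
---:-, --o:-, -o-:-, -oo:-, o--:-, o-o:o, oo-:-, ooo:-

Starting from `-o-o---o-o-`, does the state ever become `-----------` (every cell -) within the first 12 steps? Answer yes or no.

--o-----o--
-----------
all cells are - at step 2

yes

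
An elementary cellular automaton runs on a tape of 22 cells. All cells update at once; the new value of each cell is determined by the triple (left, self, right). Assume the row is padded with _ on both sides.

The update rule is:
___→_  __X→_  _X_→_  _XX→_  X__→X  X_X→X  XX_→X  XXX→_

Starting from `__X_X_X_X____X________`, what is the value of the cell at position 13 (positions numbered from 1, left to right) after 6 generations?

___X_X_X_X____X_______
____X_X_X_X____X______
_____X_X_X_X____X_____
______X_X_X_X____X____
_______X_X_X_X____X___
________X_X_X_X____X__
position 13 holds X

X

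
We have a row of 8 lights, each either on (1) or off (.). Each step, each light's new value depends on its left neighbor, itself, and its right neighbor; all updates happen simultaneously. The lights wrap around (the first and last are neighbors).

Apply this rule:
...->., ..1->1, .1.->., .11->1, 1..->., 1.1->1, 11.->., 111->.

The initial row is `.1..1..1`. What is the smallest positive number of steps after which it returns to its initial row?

step 1: 1..1..1.
step 2: ..1..1.1
step 3: .1..1.1.
step 4: 1..1.1..
step 5: ..1.1..1
step 6: .1.1..1.
step 7: 1.1..1..
step 8: .1..1..1

8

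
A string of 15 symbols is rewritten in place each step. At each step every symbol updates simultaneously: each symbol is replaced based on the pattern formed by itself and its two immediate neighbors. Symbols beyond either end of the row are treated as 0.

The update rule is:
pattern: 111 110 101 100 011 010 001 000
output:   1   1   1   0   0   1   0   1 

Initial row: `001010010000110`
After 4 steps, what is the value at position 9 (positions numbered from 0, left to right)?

step 1: 101110010110010
step 2: 110110011010010
step 3: 011010001110010
step 4: 001110100110010
position 9 holds 1

1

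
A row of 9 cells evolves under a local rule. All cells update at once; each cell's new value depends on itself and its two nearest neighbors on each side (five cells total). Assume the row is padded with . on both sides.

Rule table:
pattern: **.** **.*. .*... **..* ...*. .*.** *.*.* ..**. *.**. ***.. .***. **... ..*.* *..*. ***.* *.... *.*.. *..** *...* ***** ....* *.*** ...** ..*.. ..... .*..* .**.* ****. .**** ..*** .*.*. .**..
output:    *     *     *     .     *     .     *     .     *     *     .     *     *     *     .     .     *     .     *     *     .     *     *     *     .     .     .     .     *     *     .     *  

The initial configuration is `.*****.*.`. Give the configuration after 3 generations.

..**.**.*

****..***
**.*..*.*
..**.**.*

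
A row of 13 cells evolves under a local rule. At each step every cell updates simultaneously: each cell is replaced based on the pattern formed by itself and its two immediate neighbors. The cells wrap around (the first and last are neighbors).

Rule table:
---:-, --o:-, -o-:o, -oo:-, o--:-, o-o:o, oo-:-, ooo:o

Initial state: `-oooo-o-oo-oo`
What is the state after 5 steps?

o-oo-ooo--o--
oo--o-o---o--
----ooo---o--
-----o----o--
-----o----o--

-----o----o--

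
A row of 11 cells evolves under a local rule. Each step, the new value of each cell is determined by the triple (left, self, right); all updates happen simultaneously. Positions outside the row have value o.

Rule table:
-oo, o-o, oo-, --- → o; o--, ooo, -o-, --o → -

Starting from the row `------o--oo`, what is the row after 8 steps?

-o-ooooo-o-

-oooo----o-
oo--o-oo--o
-o---ooo--o
o--o-o-o--o
o---o-o---o
o-o--o--o-o
oo-------oo
-o-ooooo-o-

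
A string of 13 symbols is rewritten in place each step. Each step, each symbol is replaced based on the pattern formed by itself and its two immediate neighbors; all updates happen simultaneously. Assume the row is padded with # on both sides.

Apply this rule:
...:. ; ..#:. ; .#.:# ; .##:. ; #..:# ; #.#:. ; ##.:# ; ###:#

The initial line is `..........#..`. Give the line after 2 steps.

##.........#.

#.........##.
##.........#.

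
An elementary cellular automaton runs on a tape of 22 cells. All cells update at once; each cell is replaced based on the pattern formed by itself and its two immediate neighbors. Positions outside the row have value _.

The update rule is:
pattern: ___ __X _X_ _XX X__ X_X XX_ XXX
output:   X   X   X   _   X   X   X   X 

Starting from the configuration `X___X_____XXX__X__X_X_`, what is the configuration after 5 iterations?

XXXXXXXXXX_XXXXXXXXXXX
_XXXXXXXXXX_XXXXXXXXXX
X_XXXXXXXXXX_XXXXXXXXX
XX_XXXXXXXXXX_XXXXXXXX
_XX_XXXXXXXXXX_XXXXXXX

_XX_XXXXXXXXXX_XXXXXXX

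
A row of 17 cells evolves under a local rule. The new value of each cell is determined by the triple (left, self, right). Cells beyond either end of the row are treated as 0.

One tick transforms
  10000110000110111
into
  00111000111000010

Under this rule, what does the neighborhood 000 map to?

1

At position 2 the neighborhood is 000; the next row has 1 there.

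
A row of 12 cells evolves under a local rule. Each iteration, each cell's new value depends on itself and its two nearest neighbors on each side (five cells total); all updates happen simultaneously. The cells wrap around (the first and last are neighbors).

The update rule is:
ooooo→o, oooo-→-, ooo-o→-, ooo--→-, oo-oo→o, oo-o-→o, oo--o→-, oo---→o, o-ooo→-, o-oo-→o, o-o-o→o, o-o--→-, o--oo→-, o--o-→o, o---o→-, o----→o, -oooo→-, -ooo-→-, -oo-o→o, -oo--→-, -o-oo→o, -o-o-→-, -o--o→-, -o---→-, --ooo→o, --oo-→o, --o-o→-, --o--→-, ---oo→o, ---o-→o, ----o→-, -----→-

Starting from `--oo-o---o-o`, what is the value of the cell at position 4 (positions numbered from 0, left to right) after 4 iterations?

iteration 1: --ooo---o---
iteration 2: -oo--o-o--o-
iteration 3: -o--o----o--
iteration 4: o--o--o-o---
position 4 holds -

-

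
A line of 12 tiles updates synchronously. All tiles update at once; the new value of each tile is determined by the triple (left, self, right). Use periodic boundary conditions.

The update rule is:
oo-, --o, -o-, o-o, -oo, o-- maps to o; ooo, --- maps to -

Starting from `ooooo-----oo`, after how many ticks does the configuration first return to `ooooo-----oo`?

----oo---oo-
---oooo-oooo
o-oo--ooo--o
ooooooo-oooo
------ooo---
-----oo-oo--
----ooooooo-
---oo-----oo
o-oooo---ooo
ooo--oo-oo--
o-oooooooooo
ooo---------
o-oo-------o
ooooo-----oo

14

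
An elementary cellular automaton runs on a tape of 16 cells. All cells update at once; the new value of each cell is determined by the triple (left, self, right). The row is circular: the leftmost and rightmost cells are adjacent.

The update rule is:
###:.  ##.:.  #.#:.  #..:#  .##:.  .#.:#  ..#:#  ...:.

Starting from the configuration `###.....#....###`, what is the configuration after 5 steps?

...####.#..##...

...#...###..#...
..###.#...####..
.#....##.#....#.
###..#...##..###
...####.#..##...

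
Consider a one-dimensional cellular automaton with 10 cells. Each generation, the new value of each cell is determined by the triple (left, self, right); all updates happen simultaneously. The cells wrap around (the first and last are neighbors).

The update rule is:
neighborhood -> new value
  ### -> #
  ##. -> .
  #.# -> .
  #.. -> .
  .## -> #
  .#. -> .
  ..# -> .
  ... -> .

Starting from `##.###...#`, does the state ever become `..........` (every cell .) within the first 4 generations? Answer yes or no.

generation 1: #..##....#
generation 2: ...#.....#
generation 3: ..........
all cells are . at generation 3

yes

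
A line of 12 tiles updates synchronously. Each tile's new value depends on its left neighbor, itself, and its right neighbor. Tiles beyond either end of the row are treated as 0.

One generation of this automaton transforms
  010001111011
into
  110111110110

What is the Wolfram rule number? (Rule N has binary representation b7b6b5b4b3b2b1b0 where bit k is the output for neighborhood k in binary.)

position 6: 111 → 1  (bit 7 = 1)
position 8: 110 → 0  (bit 6 = 0)
position 9: 101 → 1  (bit 5 = 1)
position 2: 100 → 0  (bit 4 = 0)
position 5: 011 → 1  (bit 3 = 1)
position 1: 010 → 1  (bit 2 = 1)
position 0: 001 → 1  (bit 1 = 1)
position 3: 000 → 1  (bit 0 = 1)
bits b7..b0 = 10101111 = 175

175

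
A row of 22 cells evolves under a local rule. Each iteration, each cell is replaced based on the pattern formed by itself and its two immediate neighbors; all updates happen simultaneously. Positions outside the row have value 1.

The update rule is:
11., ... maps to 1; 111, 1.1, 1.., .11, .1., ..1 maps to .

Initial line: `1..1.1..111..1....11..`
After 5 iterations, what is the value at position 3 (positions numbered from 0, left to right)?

1.........1....11..1..
1.1111111...11..1.....
1.......1.1..1....111.
1.11111........11...1.
1.....1.111111..1.1...
position 3 holds .

.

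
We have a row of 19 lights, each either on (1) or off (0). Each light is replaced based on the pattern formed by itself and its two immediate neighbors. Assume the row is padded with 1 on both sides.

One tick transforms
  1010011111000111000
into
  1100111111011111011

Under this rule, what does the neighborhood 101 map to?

At position 1 the neighborhood is 101; the next row has 1 there.

1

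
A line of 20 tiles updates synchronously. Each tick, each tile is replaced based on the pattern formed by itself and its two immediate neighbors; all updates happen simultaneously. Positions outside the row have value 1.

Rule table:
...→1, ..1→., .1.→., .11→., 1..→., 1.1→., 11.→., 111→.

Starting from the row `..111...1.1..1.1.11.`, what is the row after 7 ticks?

......1.............

......1.............
.1111...11111111111.
......1.............  (repeats tick 1; period 2)
tick 7: ......1.............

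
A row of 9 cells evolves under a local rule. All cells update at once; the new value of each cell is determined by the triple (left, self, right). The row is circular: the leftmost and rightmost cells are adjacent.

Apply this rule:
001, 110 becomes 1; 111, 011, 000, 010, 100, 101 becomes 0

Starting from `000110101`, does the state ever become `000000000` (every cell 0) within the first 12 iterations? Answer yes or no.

no

iteration 1: 001010000
iteration 2: 010000000
iteration 3: 100000000
iteration 4: 000000001
iteration 5: 000000010
iteration 6: 000000100
iteration 7: 000001000
iteration 8: 000010000
iteration 9: 000100000
iteration 10: 001000000
iteration 11: 010000000  (repeats iteration 2; period 9)
iteration 12: 100000000
iteration 12 is 100000000, still not uniform 0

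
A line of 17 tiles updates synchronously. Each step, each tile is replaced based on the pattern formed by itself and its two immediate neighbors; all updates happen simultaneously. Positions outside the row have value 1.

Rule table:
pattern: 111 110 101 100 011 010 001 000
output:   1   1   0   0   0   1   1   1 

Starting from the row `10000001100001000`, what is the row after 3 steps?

10111110101111011
10011110100111001
10101110101011010

10101110101011010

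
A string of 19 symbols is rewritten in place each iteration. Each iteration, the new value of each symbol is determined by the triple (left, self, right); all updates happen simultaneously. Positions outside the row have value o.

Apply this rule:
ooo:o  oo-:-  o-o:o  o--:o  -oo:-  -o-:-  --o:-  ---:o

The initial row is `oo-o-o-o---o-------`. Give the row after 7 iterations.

o-o-o-o-oo--oooooo-
-o-o-o-o--o--oooo-o
o-o-o-o-o--o--oo-o-
-o-o-o-o-o--o---o-o
o-o-o-o-o-o--oo--o-
-o-o-o-o-o-o---o--o
o-o-o-o-o-o-oo--o--

o-o-o-o-o-o-oo--o--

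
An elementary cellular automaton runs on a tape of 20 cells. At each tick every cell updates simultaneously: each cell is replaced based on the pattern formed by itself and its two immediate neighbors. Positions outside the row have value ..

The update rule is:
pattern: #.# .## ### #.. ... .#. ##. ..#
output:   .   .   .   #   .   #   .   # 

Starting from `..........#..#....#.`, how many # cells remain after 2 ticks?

.........######..###
........#......##...
count of #: 3

3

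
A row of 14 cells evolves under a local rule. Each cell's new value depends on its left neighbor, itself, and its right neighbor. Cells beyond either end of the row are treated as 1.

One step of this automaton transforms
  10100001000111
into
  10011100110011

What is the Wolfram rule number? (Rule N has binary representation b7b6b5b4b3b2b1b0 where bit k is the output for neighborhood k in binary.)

209

position 12: 111 → 1  (bit 7 = 1)
position 0: 110 → 1  (bit 6 = 1)
position 1: 101 → 0  (bit 5 = 0)
position 3: 100 → 1  (bit 4 = 1)
position 11: 011 → 0  (bit 3 = 0)
position 2: 010 → 0  (bit 2 = 0)
position 6: 001 → 0  (bit 1 = 0)
position 4: 000 → 1  (bit 0 = 1)
bits b7..b0 = 11010001 = 209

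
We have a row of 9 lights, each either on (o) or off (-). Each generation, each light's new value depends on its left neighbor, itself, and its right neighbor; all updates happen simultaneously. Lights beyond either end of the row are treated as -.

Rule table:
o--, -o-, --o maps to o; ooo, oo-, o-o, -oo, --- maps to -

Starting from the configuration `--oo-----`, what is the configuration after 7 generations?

--o------

-o--o----
oooooo---
------o--
-----ooo-
----o---o
---ooo-oo
--o------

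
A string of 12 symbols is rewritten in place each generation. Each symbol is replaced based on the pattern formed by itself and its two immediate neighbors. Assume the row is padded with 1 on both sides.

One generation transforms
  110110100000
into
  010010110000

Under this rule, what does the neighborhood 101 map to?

At position 2 the neighborhood is 101; the next row has 0 there.

0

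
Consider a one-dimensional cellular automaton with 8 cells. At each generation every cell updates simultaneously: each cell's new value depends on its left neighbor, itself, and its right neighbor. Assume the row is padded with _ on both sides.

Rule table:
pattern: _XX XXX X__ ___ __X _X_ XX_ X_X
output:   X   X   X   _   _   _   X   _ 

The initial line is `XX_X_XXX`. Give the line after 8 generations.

XXXX_XXX

XX___XXX
XXX__XXX
XXXX_XXX
XXXX_XXX  (fixed point — unchanged through generation 8)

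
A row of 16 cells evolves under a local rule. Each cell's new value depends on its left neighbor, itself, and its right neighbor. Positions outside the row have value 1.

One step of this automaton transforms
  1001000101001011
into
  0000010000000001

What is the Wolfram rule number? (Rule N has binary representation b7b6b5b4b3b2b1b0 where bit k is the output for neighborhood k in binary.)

129

position 15: 111 → 1  (bit 7 = 1)
position 0: 110 → 0  (bit 6 = 0)
position 8: 101 → 0  (bit 5 = 0)
position 1: 100 → 0  (bit 4 = 0)
position 14: 011 → 0  (bit 3 = 0)
position 3: 010 → 0  (bit 2 = 0)
position 2: 001 → 0  (bit 1 = 0)
position 5: 000 → 1  (bit 0 = 1)
bits b7..b0 = 10000001 = 129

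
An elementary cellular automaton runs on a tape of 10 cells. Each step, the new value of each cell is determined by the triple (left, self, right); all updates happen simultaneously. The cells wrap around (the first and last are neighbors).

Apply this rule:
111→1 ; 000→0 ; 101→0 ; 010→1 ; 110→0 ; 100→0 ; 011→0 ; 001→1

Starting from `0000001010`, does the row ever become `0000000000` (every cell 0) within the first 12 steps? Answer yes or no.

0000011010
0000100010
0001100110
0010001000
0110011000
1000100000
1001100001
0010000010
0110000110
1000001000
1000011001
0000100010
step 12 is 0000100010, still not uniform 0

no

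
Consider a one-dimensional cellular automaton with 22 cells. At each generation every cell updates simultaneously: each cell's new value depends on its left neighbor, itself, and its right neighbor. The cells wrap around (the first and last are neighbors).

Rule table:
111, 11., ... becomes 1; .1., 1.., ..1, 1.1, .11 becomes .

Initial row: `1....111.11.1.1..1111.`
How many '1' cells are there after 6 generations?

8

..11..11..1.......111.
1..1...1....11111..11.
.....1...11..1111...1.
1111...1..1...111.1...
.111.1......1..11...1.
..11...1111.....1.1...
count of 1: 8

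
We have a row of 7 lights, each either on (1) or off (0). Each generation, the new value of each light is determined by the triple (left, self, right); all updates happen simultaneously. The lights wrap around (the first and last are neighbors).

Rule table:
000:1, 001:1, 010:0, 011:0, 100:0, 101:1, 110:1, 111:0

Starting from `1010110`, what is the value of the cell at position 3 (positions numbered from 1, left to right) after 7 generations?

0101011
1010101
1101010
0110101
1011010
0101101
1010110
position 3 holds 1

1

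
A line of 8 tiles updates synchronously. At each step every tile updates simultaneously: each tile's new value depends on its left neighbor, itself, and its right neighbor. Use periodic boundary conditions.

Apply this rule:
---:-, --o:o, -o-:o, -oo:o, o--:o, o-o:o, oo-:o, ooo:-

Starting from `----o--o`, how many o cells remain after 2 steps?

o--ooooo
oooo----
count of o: 4

4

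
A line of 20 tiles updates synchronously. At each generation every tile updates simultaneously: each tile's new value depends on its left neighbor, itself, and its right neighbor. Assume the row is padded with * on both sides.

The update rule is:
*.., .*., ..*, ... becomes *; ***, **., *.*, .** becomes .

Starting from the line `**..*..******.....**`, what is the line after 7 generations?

generation 1: ..*****......*****..
generation 2: **.....******.....**
generation 3: ..*****......*****..  (repeats generation 1; period 2)
generation 7: ..*****......*****..

..*****......*****..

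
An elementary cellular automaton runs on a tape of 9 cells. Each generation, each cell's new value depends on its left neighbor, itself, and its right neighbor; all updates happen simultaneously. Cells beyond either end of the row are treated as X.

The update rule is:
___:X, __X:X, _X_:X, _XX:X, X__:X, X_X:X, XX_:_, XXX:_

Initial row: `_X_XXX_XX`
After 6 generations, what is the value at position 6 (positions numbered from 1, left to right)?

generation 1: XXXX__XX_
generation 2: ____XXX_X
generation 3: XXXXX__XX
generation 4: _____XXX_
generation 5: XXXXXX__X
generation 6: ______XXX
position 6 holds _

_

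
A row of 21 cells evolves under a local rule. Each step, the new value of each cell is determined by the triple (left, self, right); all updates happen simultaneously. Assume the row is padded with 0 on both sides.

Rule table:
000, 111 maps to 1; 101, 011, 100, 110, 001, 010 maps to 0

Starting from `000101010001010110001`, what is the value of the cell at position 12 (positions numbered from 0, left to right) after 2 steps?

110000000100000000100
000111110001111110001
position 12 holds 1

1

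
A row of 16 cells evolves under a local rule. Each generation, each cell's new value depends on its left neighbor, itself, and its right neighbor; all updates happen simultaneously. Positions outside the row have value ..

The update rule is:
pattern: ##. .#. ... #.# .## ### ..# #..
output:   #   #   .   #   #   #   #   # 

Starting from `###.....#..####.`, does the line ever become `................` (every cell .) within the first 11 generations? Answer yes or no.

no

####...#########
#####.##########
################
################  (fixed point — unchanged through generation 11)
generation 11 is ################, still not uniform .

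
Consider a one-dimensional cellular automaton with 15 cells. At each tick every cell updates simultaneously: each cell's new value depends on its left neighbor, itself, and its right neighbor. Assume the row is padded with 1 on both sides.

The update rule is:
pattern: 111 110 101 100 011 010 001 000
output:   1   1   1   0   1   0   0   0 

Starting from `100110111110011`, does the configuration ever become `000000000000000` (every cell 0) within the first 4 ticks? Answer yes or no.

no

tick 1: 100111111110011
tick 2: 100111111110011  (fixed point — unchanged through tick 4)
tick 4 is 100111111110011, still not uniform 0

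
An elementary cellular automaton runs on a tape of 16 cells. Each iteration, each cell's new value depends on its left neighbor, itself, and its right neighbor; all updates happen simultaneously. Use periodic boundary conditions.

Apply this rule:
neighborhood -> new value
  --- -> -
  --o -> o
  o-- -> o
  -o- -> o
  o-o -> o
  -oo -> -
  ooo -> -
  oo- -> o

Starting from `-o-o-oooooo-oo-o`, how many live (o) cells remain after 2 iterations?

iteration 1: ooooo-----oo-ooo
iteration 2: ----oo---o-oo---
count of o: 5

5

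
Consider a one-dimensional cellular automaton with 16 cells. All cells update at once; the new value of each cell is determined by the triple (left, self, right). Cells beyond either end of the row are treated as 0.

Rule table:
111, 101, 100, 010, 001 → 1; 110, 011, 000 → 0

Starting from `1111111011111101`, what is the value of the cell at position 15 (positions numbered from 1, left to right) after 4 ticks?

0

tick 1: 0111110101111011
tick 2: 1011101110110100
tick 3: 1101010101001110
tick 4: 0011111111110101
position 15 holds 0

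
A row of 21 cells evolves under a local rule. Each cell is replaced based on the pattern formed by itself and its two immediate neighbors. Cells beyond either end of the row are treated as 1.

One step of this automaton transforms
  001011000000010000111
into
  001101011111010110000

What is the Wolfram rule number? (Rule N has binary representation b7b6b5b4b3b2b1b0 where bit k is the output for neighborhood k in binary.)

position 19: 111 → 0  (bit 7 = 0)
position 5: 110 → 1  (bit 6 = 1)
position 3: 101 → 1  (bit 5 = 1)
position 0: 100 → 0  (bit 4 = 0)
position 4: 011 → 0  (bit 3 = 0)
position 2: 010 → 1  (bit 2 = 1)
position 1: 001 → 0  (bit 1 = 0)
position 7: 000 → 1  (bit 0 = 1)
bits b7..b0 = 01100101 = 101

101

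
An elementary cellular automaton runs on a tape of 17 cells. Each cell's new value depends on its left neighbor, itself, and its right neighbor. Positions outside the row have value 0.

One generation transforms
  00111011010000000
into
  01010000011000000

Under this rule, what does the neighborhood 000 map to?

At position 0 the neighborhood is 000; the next row has 0 there.

0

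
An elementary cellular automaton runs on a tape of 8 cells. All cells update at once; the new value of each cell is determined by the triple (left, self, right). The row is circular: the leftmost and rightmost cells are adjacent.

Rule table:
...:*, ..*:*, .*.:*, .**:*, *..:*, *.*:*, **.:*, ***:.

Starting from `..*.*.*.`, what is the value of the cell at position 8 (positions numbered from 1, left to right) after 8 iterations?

iteration 1: ********
iteration 2: ........
iteration 3: ********  (repeats iteration 1; period 2)
iteration 8: ........
position 8 holds .

.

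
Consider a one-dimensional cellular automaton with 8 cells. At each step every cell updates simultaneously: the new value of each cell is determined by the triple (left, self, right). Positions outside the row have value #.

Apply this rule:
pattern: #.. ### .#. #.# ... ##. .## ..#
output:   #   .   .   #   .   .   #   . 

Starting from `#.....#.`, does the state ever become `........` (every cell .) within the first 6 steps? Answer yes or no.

step 1: .#.....#
step 2: #.#....#
step 3: .#.#...#
step 4: #.#.#..#
step 5: .#.#.#.#
step 6: #.#.#.##
step 6 is #.#.#.##, still not uniform .

no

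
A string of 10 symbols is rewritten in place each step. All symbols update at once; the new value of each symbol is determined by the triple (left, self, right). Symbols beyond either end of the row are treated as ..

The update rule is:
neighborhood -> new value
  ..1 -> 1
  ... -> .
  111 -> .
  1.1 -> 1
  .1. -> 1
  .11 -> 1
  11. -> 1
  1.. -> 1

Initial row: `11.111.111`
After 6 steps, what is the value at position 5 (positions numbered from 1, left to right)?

1

1111.111.1
1..111.111
1111.111.1  (repeats step 1; period 2)
step 6: 1..111.111
position 5 holds 1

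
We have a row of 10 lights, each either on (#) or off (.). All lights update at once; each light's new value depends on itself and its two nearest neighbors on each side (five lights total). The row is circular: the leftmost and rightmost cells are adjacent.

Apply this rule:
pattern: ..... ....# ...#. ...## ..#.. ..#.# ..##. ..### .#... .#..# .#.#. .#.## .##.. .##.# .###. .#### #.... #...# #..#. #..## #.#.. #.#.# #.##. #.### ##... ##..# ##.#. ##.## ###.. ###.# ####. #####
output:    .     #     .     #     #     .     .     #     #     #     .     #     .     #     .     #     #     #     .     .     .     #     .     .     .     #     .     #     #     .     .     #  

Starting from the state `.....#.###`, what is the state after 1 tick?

.#.#..#..#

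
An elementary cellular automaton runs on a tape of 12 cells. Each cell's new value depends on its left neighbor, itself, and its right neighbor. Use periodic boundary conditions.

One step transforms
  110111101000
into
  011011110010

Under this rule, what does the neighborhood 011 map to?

At position 0 the neighborhood is 011; the next row has 0 there.

0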